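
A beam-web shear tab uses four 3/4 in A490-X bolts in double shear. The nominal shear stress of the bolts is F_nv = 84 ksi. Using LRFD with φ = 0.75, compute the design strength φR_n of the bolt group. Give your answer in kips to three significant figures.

223 kips

A_b = π × 0.75² / 4 = 0.4418 in².
R_n = F_nv · A_b · n · n_s = 84 × 0.4418 × 4 × 2 = 296.9 kips.
Design strength φR_n = 0.75 × 296.9 = 223 kips.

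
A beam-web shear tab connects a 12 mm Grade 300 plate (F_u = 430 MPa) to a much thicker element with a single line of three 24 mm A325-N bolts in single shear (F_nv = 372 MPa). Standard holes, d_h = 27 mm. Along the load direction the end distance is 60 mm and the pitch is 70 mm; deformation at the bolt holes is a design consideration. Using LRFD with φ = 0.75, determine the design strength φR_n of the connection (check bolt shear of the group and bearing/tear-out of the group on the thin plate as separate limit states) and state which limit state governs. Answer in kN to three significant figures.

379 kN (bolt shear governs)

Bolt shear: A_b = π·24²/4 = 452.4 mm²; R_n = 372 × 452.4 × 3 × 1 / 1000 = 504.9 kN → 0.75 × 504.9 = 379 kN.
Bearing (1.2 l_c t F_u ≤ 2.4 d t F_u): upper limit = 2.4·24·12·430 / 1000 = 297.2 kN.
  Edge l_c = 60 − 27/2 = 46.5 → r_n = 287.9 kN; interior l_c = 70 − 27 = 43 → r_n = 266.3 kN.
  R_n,bearing = 1·287.9 + 2·266.3 = 820.4 kN → 0.75 × 820.4 = 615 kN.
Bolt shear governs: 379 kN.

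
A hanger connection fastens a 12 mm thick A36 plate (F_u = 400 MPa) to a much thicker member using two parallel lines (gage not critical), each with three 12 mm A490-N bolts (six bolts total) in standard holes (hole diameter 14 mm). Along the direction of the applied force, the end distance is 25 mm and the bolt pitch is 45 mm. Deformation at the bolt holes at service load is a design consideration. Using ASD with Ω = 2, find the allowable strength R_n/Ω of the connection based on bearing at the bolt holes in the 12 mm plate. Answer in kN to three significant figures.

Per bolt r_n = 1.2 l_c t F_u ≤ 2.4 d t F_u; upper limit = 2.4 × 12 × 12 × 400 / 1000 = 138.2 kN.
Edge bolt: l_c = 25 − 14/2 = 18 mm → 1.2 × 18 × 12 × 400 / 1000 = 103.7 → r_n = 103.7 kN.
Interior bolts: l_c = 45 − 14 = 31 mm → 1.2 × 31 × 12 × 400 / 1000 = 178.6 → r_n = 138.2 kN.
R_n = 2 × 103.7 + 4 × 138.2 = 760.3 kN.
Allowable strength R_n/Ω = 760.3 / 2 = 380 kN.

380 kN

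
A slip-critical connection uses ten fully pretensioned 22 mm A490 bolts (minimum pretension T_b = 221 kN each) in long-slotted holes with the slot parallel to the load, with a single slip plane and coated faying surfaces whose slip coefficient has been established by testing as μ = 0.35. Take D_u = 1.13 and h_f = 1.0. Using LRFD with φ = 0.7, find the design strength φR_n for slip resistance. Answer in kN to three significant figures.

612 kN

R_n = μ · D_u · h_f · T_b · n_s · n_b = 0.35 × 1.13 × 1.0 × 221 × 1 × 10 = 874.1 kN.
Design strength φR_n = 0.7 × 874.1 = 612 kN.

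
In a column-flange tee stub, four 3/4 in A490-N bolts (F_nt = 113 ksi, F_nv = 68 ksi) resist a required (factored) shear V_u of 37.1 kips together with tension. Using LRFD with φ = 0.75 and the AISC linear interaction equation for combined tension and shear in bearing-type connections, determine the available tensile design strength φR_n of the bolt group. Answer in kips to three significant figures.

A_b = π·0.75²/4 = 0.4418 in²; f_rv = 37.1 / (4 × 0.4418) = 20.99 ksi.
F'_nt = 1.3 F_nt − (F_nt / φF_nv) f_rv = 1.3·113 − (113/(0.75·68))·20.99 = 100.4 ksi, capped at F_nt → F'_nt = 100.4 ksi.
R_n = F'_nt · A_b · n = 100.4 × 0.4418 × 4 = 177.4 kips.
Design strength φR_n = 0.75 × 177.4 = 133 kips.

133 kips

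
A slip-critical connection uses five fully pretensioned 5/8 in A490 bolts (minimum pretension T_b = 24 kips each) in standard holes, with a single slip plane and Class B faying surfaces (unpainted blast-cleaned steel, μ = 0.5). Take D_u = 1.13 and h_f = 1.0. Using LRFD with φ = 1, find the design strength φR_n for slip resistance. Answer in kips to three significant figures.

R_n = μ · D_u · h_f · T_b · n_s · n_b = 0.5 × 1.13 × 1.0 × 24 × 1 × 5 = 67.8 kips.
Design strength φR_n = 1 × 67.8 = 67.8 kips.

67.8 kips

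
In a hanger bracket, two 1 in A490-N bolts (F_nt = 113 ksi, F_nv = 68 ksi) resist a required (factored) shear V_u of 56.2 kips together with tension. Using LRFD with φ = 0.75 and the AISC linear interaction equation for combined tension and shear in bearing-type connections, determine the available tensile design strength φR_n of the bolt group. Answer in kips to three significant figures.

A_b = π·1²/4 = 0.7854 in²; f_rv = 56.2 / (2 × 0.7854) = 35.78 ksi.
F'_nt = 1.3 F_nt − (F_nt / φF_nv) f_rv = 1.3·113 − (113/(0.75·68))·35.78 = 67.63 ksi, capped at F_nt → F'_nt = 67.63 ksi.
R_n = F'_nt · A_b · n = 67.63 × 0.7854 × 2 = 106.2 kips.
Design strength φR_n = 0.75 × 106.2 = 79.7 kips.

79.7 kips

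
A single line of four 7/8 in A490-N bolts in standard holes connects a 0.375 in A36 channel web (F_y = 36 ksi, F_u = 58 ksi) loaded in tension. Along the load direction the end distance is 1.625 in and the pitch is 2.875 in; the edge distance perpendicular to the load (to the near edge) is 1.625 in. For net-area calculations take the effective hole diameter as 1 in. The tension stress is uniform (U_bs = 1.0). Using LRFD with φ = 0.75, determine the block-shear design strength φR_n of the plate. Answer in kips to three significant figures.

80.6 kips

Shear plane L_v = 1.625 + 3·2.875 = 10.25 in; A_gv = 10.25 × 0.375 = 3.844 in².
A_nv = (10.25 − 3.5·1) × 0.375 = 2.531 in².
A_nt = (1.625 − 0.5·1) × 0.375 = 0.4219 in².
0.6 F_u A_nv = 88.09 kips; 0.6 F_y A_gv = 83.02 kips → shear yielding governs the shear term.
R_n = 83.02 + 1.0 × 58 × 0.4219 = 107.5 kips.
Design strength φR_n = 0.75 × 107.5 = 80.6 kips.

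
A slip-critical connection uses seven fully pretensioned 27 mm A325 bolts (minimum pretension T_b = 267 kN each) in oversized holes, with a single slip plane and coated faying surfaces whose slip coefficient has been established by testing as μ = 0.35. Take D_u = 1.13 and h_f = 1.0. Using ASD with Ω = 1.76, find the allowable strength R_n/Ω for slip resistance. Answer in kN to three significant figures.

R_n = μ · D_u · h_f · T_b · n_s · n_b = 0.35 × 1.13 × 1.0 × 267 × 1 × 7 = 739.2 kN.
Allowable strength R_n/Ω = 739.2 / 1.76 = 420 kN.

420 kN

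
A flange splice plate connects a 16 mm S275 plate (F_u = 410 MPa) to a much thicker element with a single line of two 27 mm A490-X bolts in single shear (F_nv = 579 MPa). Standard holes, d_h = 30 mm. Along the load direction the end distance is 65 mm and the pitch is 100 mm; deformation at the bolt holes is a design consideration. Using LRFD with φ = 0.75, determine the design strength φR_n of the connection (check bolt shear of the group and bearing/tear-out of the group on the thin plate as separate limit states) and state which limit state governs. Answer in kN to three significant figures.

497 kN (bolt shear governs)

Bolt shear: A_b = π·27²/4 = 572.6 mm²; R_n = 579 × 572.6 × 2 × 1 / 1000 = 663 kN → 0.75 × 663 = 497 kN.
Bearing (1.2 l_c t F_u ≤ 2.4 d t F_u): upper limit = 2.4·27·16·410 / 1000 = 425.1 kN.
  Edge l_c = 65 − 30/2 = 50 → r_n = 393.6 kN; interior l_c = 100 − 30 = 70 → r_n = 425.1 kN.
  R_n,bearing = 1·393.6 + 1·425.1 = 818.7 kN → 0.75 × 818.7 = 614 kN.
Bolt shear governs: 497 kN.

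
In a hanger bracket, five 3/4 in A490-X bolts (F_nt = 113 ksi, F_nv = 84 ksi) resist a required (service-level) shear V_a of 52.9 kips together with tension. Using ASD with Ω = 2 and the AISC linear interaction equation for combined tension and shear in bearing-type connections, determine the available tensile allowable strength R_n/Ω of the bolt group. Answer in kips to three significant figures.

A_b = π·0.75²/4 = 0.4418 in²; f_rv = 52.9 / (5 × 0.4418) = 23.95 ksi.
F'_nt = 1.3 F_nt − (Ω F_nt / F_nv) f_rv = 1.3·113 − (2·113/84)·23.95 = 82.47 ksi, capped at F_nt → F'_nt = 82.47 ksi.
R_n = F'_nt · A_b · n = 82.47 × 0.4418 × 5 = 182.2 kips.
Allowable strength R_n/Ω = 182.2 / 2 = 91.1 kips.

91.1 kips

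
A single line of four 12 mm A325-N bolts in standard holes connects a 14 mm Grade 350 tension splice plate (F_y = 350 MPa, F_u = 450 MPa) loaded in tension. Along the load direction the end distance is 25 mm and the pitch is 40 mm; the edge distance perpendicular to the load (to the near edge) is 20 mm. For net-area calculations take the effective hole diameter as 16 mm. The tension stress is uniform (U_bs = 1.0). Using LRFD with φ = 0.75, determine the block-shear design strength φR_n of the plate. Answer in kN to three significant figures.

309 kN

Shear plane L_v = 25 + 3·40 = 145 mm; A_gv = 145 × 14 = 2030 mm².
A_nv = (145 − 3.5·16) × 14 = 1246 mm².
A_nt = (20 − 0.5·16) × 14 = 168 mm².
0.6 F_u A_nv = 336.4 kN; 0.6 F_y A_gv = 426.3 kN → shear rupture governs the shear term.
R_n = 336.4 + 1.0 × 450 × 168 / 1000 = 412 kN.
Design strength φR_n = 0.75 × 412 = 309 kN.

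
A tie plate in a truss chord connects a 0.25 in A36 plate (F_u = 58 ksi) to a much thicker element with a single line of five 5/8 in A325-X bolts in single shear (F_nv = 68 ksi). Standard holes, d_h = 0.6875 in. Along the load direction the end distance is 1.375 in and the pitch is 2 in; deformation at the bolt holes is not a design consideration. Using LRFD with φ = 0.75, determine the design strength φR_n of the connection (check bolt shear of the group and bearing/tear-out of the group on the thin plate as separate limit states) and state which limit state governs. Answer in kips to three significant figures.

78.2 kips (bolt shear governs)

Bolt shear: A_b = π·0.625²/4 = 0.3068 in²; R_n = 68 × 0.3068 × 5 × 1 = 104.3 kips → 0.75 × 104.3 = 78.2 kips.
Bearing (1.5 l_c t F_u ≤ 3.0 d t F_u): upper limit = 3.0·0.625·0.25·58 = 27.19 kips.
  Edge l_c = 1.375 − 0.6875/2 = 1.031 → r_n = 22.43 kips; interior l_c = 2 − 0.6875 = 1.312 → r_n = 27.19 kips.
  R_n,bearing = 1·22.43 + 4·27.19 = 131.2 kips → 0.75 × 131.2 = 98.4 kips.
Bolt shear governs: 78.2 kips.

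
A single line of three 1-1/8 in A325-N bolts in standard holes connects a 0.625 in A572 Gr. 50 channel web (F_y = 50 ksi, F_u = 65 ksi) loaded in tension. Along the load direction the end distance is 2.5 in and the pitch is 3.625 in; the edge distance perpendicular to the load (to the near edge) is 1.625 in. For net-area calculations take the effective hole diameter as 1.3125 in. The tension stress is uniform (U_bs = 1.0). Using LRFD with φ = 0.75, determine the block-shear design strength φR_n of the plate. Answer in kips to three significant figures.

148 kips

Shear plane L_v = 2.5 + 2·3.625 = 9.75 in; A_gv = 9.75 × 0.625 = 6.094 in².
A_nv = (9.75 − 2.5·1.3125) × 0.625 = 4.043 in².
A_nt = (1.625 − 0.5·1.3125) × 0.625 = 0.6055 in².
0.6 F_u A_nv = 157.7 kips; 0.6 F_y A_gv = 182.8 kips → shear rupture governs the shear term.
R_n = 157.7 + 1.0 × 65 × 0.6055 = 197 kips.
Design strength φR_n = 0.75 × 197 = 148 kips.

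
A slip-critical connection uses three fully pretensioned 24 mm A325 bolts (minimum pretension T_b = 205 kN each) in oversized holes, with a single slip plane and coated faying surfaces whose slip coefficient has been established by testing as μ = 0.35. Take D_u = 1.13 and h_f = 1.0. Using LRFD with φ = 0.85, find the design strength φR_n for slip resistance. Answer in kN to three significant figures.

R_n = μ · D_u · h_f · T_b · n_s · n_b = 0.35 × 1.13 × 1.0 × 205 × 1 × 3 = 243.2 kN.
Design strength φR_n = 0.85 × 243.2 = 207 kN.

207 kN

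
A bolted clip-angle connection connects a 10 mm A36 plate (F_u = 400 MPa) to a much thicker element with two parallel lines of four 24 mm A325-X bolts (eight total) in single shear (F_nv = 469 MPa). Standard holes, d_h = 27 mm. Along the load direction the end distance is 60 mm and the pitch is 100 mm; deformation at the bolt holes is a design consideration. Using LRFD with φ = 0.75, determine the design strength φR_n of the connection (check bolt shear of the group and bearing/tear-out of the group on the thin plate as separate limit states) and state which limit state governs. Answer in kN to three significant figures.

Bolt shear: A_b = π·24²/4 = 452.4 mm²; R_n = 469 × 452.4 × 8 × 1 / 1000 = 1697 kN → 0.75 × 1697 = 1270 kN.
Bearing (1.2 l_c t F_u ≤ 2.4 d t F_u): upper limit = 2.4·24·10·400 / 1000 = 230.4 kN.
  Edge l_c = 60 − 27/2 = 46.5 → r_n = 223.2 kN; interior l_c = 100 − 27 = 73 → r_n = 230.4 kN.
  R_n,bearing = 2·223.2 + 6·230.4 = 1829 kN → 0.75 × 1829 = 1370 kN.
Bolt shear governs: 1270 kN.

1270 kN (bolt shear governs)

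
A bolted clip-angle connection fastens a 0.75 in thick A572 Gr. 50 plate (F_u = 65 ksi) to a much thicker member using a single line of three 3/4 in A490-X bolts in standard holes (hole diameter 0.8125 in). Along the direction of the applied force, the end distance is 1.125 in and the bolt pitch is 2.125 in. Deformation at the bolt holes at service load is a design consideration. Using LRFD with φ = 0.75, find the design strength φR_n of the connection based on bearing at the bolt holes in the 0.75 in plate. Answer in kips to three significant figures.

Per bolt r_n = 1.2 l_c t F_u ≤ 2.4 d t F_u; upper limit = 2.4 × 0.75 × 0.75 × 65 = 87.75 kips.
Edge bolt: l_c = 1.125 − 0.8125/2 = 0.7188 in → 1.2 × 0.7188 × 0.75 × 65 = 42.05 → r_n = 42.05 kips.
Interior bolts: l_c = 2.125 − 0.8125 = 1.312 in → 1.2 × 1.312 × 0.75 × 65 = 76.78 → r_n = 76.78 kips.
R_n = 1 × 42.05 + 2 × 76.78 = 195.6 kips.
Design strength φR_n = 0.75 × 195.6 = 147 kips.

147 kips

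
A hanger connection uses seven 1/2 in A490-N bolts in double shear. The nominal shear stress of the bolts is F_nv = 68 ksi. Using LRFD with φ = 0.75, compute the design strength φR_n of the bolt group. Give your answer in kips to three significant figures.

A_b = π × 0.5² / 4 = 0.1963 in².
R_n = F_nv · A_b · n · n_s = 68 × 0.1963 × 7 × 2 = 186.9 kips.
Design strength φR_n = 0.75 × 186.9 = 140 kips.

140 kips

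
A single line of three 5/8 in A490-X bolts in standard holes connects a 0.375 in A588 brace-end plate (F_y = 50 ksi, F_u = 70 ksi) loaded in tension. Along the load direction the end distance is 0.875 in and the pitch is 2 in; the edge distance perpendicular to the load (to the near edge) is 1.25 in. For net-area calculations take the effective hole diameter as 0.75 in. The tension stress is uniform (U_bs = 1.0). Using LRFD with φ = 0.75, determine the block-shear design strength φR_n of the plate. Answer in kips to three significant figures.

Shear plane L_v = 0.875 + 2·2 = 4.875 in; A_gv = 4.875 × 0.375 = 1.828 in².
A_nv = (4.875 − 2.5·0.75) × 0.375 = 1.125 in².
A_nt = (1.25 − 0.5·0.75) × 0.375 = 0.3281 in².
0.6 F_u A_nv = 47.25 kips; 0.6 F_y A_gv = 54.84 kips → shear rupture governs the shear term.
R_n = 47.25 + 1.0 × 70 × 0.3281 = 70.22 kips.
Design strength φR_n = 0.75 × 70.22 = 52.7 kips.

52.7 kips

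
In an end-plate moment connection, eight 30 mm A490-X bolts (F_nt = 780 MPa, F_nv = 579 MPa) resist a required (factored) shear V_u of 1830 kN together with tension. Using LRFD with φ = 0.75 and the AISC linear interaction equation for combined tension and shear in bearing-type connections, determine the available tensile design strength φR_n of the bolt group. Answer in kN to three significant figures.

1840 kN

A_b = π·30²/4 = 706.9 mm²; f_rv = 1830 × 1000 / (8 × 706.9) = 323.6 MPa.
F'_nt = 1.3 F_nt − (F_nt / φF_nv) f_rv = 1.3·780 − (780/(0.75·579))·323.6 = 432.7 MPa, capped at F_nt → F'_nt = 432.7 MPa.
R_n = F'_nt · A_b · n = 432.7 × 706.9 × 8 / 1000 = 2447 kN.
Design strength φR_n = 0.75 × 2447 = 1840 kN.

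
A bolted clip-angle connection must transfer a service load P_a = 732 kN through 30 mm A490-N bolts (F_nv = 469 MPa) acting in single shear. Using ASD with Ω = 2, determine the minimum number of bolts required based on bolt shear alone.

5 bolts

A_b = π·30²/4 = 706.9 mm².
Per-bolt allowable strength R_n/Ω = 469 × 706.9 × 1 / 1000 / 2 = 165.8 kN.
n ≥ 732 / 165.8 = 4.416 → use 5 bolts.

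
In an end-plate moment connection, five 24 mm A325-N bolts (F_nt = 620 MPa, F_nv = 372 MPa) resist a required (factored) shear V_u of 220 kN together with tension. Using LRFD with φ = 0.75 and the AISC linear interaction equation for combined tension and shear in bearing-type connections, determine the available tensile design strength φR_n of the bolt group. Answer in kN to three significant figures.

A_b = π·24²/4 = 452.4 mm²; f_rv = 220 × 1000 / (5 × 452.4) = 97.26 MPa.
F'_nt = 1.3 F_nt − (F_nt / φF_nv) f_rv = 1.3·620 − (620/(0.75·372))·97.26 = 589.9 MPa, capped at F_nt → F'_nt = 589.9 MPa.
R_n = F'_nt · A_b · n = 589.9 × 452.4 × 5 / 1000 = 1334 kN.
Design strength φR_n = 0.75 × 1334 = 1000 kN.

1000 kN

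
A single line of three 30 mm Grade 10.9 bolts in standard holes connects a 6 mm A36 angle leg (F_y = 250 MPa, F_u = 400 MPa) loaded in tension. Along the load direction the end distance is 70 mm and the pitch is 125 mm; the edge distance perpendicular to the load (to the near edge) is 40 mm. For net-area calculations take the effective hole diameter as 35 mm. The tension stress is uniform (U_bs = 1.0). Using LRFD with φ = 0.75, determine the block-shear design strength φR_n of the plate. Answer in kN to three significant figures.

256 kN

Shear plane L_v = 70 + 2·125 = 320 mm; A_gv = 320 × 6 = 1920 mm².
A_nv = (320 − 2.5·35) × 6 = 1395 mm².
A_nt = (40 − 0.5·35) × 6 = 135 mm².
0.6 F_u A_nv = 334.8 kN; 0.6 F_y A_gv = 288 kN → shear yielding governs the shear term.
R_n = 288 + 1.0 × 400 × 135 / 1000 = 342 kN.
Design strength φR_n = 0.75 × 342 = 256 kN.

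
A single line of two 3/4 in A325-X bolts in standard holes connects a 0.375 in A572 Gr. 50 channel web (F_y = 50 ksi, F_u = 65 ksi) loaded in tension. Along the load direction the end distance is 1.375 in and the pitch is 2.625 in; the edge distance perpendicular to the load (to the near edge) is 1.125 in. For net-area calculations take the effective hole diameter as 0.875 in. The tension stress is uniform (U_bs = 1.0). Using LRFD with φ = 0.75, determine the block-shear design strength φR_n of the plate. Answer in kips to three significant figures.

42 kips

Shear plane L_v = 1.375 + 1·2.625 = 4 in; A_gv = 4 × 0.375 = 1.5 in².
A_nv = (4 − 1.5·0.875) × 0.375 = 1.008 in².
A_nt = (1.125 − 0.5·0.875) × 0.375 = 0.2578 in².
0.6 F_u A_nv = 39.3 kips; 0.6 F_y A_gv = 45 kips → shear rupture governs the shear term.
R_n = 39.3 + 1.0 × 65 × 0.2578 = 56.06 kips.
Design strength φR_n = 0.75 × 56.06 = 42 kips.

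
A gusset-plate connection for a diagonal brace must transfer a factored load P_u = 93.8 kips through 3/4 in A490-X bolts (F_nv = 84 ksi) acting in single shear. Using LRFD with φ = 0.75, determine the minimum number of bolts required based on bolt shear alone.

4 bolts

A_b = π·0.75²/4 = 0.4418 in².
Per-bolt design strength φR_n = 0.75 × 84 × 0.4418 × 1 = 27.83 kips.
n ≥ 93.8 / 27.83 = 3.37 → use 4 bolts.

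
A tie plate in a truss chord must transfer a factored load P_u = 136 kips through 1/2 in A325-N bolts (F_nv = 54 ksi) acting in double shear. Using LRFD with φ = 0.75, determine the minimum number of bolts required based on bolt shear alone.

9 bolts

A_b = π·0.5²/4 = 0.1963 in².
Per-bolt design strength φR_n = 0.75 × 54 × 0.1963 × 2 = 15.9 kips.
n ≥ 136 / 15.9 = 8.551 → use 9 bolts.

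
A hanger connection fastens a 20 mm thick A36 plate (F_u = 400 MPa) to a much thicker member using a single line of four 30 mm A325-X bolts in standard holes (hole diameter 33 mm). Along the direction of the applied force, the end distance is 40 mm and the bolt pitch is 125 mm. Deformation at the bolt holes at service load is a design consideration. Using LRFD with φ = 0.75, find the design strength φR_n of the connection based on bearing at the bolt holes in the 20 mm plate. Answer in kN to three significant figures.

Per bolt r_n = 1.2 l_c t F_u ≤ 2.4 d t F_u; upper limit = 2.4 × 30 × 20 × 400 / 1000 = 576 kN.
Edge bolt: l_c = 40 − 33/2 = 23.5 mm → 1.2 × 23.5 × 20 × 400 / 1000 = 225.6 → r_n = 225.6 kN.
Interior bolts: l_c = 125 − 33 = 92 mm → 1.2 × 92 × 20 × 400 / 1000 = 883.2 → r_n = 576 kN.
R_n = 1 × 225.6 + 3 × 576 = 1954 kN.
Design strength φR_n = 0.75 × 1954 = 1470 kN.

1470 kN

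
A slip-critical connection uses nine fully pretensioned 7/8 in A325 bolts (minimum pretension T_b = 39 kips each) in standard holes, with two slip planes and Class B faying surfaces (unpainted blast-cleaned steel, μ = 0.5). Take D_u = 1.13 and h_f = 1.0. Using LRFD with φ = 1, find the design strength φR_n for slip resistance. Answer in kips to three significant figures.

R_n = μ · D_u · h_f · T_b · n_s · n_b = 0.5 × 1.13 × 1.0 × 39 × 2 × 9 = 396.6 kips.
Design strength φR_n = 1 × 396.6 = 397 kips.

397 kips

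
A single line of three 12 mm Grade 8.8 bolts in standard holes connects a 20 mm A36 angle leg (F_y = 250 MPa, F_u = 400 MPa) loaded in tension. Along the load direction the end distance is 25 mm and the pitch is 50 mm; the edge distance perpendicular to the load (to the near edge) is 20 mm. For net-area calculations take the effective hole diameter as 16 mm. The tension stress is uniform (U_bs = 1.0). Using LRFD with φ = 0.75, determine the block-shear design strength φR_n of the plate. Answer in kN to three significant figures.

353 kN

Shear plane L_v = 25 + 2·50 = 125 mm; A_gv = 125 × 20 = 2500 mm².
A_nv = (125 − 2.5·16) × 20 = 1700 mm².
A_nt = (20 − 0.5·16) × 20 = 240 mm².
0.6 F_u A_nv = 408 kN; 0.6 F_y A_gv = 375 kN → shear yielding governs the shear term.
R_n = 375 + 1.0 × 400 × 240 / 1000 = 471 kN.
Design strength φR_n = 0.75 × 471 = 353 kN.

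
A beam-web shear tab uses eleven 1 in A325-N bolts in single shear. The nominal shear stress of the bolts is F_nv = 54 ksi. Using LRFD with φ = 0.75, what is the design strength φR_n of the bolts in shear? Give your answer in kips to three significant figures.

350 kips

A_b = π × 1² / 4 = 0.7854 in².
R_n = F_nv · A_b · n · n_s = 54 × 0.7854 × 11 × 1 = 466.5 kips.
Design strength φR_n = 0.75 × 466.5 = 350 kips.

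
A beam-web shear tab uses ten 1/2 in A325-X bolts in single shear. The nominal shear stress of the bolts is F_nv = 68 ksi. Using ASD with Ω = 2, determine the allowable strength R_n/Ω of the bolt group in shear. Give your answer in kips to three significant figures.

A_b = π × 0.5² / 4 = 0.1963 in².
R_n = F_nv · A_b · n · n_s = 68 × 0.1963 × 10 × 1 = 133.5 kips.
Allowable strength R_n/Ω = 133.5 / 2 = 66.8 kips.

66.8 kips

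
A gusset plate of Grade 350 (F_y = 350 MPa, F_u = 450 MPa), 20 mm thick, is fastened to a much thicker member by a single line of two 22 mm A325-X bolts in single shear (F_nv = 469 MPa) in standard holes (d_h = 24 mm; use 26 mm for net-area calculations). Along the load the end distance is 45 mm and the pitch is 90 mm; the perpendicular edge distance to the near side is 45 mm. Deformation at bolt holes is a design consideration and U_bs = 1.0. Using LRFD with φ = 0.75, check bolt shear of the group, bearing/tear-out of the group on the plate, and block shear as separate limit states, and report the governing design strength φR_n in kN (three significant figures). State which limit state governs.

267 kN (bolt shear governs)

Bolt shear: A_b = π·22²/4 = 380.1 mm²; R_n = 469 × 380.1 × 2 × 1 / 1000 = 356.6 kN → 0.75 × 356.6 = 267 kN.
Bearing: edge l_c = 33, r_n = 356.4 kN; interior l_c = 66, r_n = 475.2 kN; R_n = 356.4 + 1·475.2 = 831.6 kN → 624 kN.
Block shear: A_gv = 2700, A_nv = 1920, A_nt = 640 mm²; R_n = min(0.6F_uA_nv, 0.6F_yA_gv) + U_bs·F_u·A_nt = 806.4 kN → 605 kN.
Bolt shear governs: 267 kN.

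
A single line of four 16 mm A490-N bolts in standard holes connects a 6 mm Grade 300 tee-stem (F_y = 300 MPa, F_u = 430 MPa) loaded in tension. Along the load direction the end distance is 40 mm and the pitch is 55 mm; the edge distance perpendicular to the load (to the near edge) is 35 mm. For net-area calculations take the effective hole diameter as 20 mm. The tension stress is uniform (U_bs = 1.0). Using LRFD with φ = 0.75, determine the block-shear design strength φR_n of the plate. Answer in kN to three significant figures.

Shear plane L_v = 40 + 3·55 = 205 mm; A_gv = 205 × 6 = 1230 mm².
A_nv = (205 − 3.5·20) × 6 = 810 mm².
A_nt = (35 − 0.5·20) × 6 = 150 mm².
0.6 F_u A_nv = 209 kN; 0.6 F_y A_gv = 221.4 kN → shear rupture governs the shear term.
R_n = 209 + 1.0 × 430 × 150 / 1000 = 273.5 kN.
Design strength φR_n = 0.75 × 273.5 = 205 kN.

205 kN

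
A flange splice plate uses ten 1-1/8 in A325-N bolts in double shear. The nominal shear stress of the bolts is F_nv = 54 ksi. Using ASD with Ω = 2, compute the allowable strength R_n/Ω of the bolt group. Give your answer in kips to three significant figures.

A_b = π × 1.125² / 4 = 0.994 in².
R_n = F_nv · A_b · n · n_s = 54 × 0.994 × 10 × 2 = 1074 kips.
Allowable strength R_n/Ω = 1074 / 2 = 537 kips.

537 kips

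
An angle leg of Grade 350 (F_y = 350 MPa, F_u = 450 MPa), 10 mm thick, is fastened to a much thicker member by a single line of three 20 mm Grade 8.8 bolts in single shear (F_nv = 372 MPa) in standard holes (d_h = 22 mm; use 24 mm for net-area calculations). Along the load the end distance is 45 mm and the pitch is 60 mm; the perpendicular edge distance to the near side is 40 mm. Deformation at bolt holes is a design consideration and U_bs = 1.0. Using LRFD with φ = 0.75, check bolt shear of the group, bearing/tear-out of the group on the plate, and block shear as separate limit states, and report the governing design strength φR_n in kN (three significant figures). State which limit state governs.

Bolt shear: A_b = π·20²/4 = 314.2 mm²; R_n = 372 × 314.2 × 3 × 1 / 1000 = 350.6 kN → 0.75 × 350.6 = 263 kN.
Bearing: edge l_c = 34, r_n = 183.6 kN; interior l_c = 38, r_n = 205.2 kN; R_n = 183.6 + 2·205.2 = 594 kN → 446 kN.
Block shear: A_gv = 1650, A_nv = 1050, A_nt = 280 mm²; R_n = min(0.6F_uA_nv, 0.6F_yA_gv) + U_bs·F_u·A_nt = 409.5 kN → 307 kN.
Bolt shear governs: 263 kN.

263 kN (bolt shear governs)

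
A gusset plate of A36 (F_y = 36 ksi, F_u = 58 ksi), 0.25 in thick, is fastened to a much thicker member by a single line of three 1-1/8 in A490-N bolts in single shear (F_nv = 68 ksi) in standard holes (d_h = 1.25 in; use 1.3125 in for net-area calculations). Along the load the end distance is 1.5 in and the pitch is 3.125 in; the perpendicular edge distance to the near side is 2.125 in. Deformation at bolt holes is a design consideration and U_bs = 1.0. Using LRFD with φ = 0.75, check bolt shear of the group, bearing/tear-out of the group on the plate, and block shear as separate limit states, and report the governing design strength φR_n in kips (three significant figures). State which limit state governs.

45.1 kips (block shear governs)

Bolt shear: A_b = π·1.125²/4 = 0.994 in²; R_n = 68 × 0.994 × 3 × 1 = 202.8 kips → 0.75 × 202.8 = 152 kips.
Bearing: edge l_c = 0.875, r_n = 15.23 kips; interior l_c = 1.875, r_n = 32.62 kips; R_n = 15.23 + 2·32.62 = 80.47 kips → 60.4 kips.
Block shear: A_gv = 1.938, A_nv = 1.117, A_nt = 0.3672 in²; R_n = min(0.6F_uA_nv, 0.6F_yA_gv) + U_bs·F_u·A_nt = 60.17 kips → 45.1 kips.
Block shear governs: 45.1 kips.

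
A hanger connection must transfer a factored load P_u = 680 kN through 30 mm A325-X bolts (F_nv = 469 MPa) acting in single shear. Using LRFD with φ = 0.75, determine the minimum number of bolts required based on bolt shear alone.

3 bolts

A_b = π·30²/4 = 706.9 mm².
Per-bolt design strength φR_n = 0.75 × 469 × 706.9 × 1 / 1000 = 248.6 kN.
n ≥ 680 / 248.6 = 2.735 → use 3 bolts.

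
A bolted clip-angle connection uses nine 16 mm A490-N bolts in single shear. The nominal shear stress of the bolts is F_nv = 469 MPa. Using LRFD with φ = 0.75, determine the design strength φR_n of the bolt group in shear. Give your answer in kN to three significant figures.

637 kN

A_b = π × 16² / 4 = 201.1 mm².
R_n = F_nv · A_b · n · n_s = 469 × 201.1 × 9 × 1 / 1000 = 848.7 kN.
Design strength φR_n = 0.75 × 848.7 = 637 kN.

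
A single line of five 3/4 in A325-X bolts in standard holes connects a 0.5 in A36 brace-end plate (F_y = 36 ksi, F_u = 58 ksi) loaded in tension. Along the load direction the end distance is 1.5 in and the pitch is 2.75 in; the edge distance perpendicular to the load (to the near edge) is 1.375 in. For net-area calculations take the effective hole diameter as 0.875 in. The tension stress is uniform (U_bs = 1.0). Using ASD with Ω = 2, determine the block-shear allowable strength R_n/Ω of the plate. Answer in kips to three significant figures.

81.1 kips

Shear plane L_v = 1.5 + 4·2.75 = 12.5 in; A_gv = 12.5 × 0.5 = 6.25 in².
A_nv = (12.5 − 4.5·0.875) × 0.5 = 4.281 in².
A_nt = (1.375 − 0.5·0.875) × 0.5 = 0.4688 in².
0.6 F_u A_nv = 149 kips; 0.6 F_y A_gv = 135 kips → shear yielding governs the shear term.
R_n = 135 + 1.0 × 58 × 0.4688 = 162.2 kips.
Allowable strength R_n/Ω = 162.2 / 2 = 81.1 kips.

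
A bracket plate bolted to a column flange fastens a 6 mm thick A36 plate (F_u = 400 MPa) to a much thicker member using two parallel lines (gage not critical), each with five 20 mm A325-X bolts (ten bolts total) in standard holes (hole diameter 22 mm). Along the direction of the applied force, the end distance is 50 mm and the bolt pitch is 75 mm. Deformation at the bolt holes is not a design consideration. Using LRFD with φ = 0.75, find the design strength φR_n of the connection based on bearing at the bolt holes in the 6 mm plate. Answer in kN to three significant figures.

1070 kN

Per bolt r_n = 1.5 l_c t F_u ≤ 3.0 d t F_u; upper limit = 3.0 × 20 × 6 × 400 / 1000 = 144 kN.
Edge bolt: l_c = 50 − 22/2 = 39 mm → 1.5 × 39 × 6 × 400 / 1000 = 140.4 → r_n = 140.4 kN.
Interior bolts: l_c = 75 − 22 = 53 mm → 1.5 × 53 × 6 × 400 / 1000 = 190.8 → r_n = 144 kN.
R_n = 2 × 140.4 + 8 × 144 = 1433 kN.
Design strength φR_n = 0.75 × 1433 = 1070 kN.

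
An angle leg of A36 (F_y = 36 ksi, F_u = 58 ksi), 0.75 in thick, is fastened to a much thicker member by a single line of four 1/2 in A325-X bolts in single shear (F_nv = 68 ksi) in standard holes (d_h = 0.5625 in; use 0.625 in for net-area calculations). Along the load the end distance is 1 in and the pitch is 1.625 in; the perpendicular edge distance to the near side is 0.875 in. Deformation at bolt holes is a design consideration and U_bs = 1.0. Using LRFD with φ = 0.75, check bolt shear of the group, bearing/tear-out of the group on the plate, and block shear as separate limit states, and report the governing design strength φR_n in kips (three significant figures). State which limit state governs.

Bolt shear: A_b = π·0.5²/4 = 0.1963 in²; R_n = 68 × 0.1963 × 4 × 1 = 53.41 kips → 0.75 × 53.41 = 40.1 kips.
Bearing: edge l_c = 0.7188, r_n = 37.52 kips; interior l_c = 1.062, r_n = 52.2 kips; R_n = 37.52 + 3·52.2 = 194.1 kips → 146 kips.
Block shear: A_gv = 4.406, A_nv = 2.766, A_nt = 0.4219 in²; R_n = min(0.6F_uA_nv, 0.6F_yA_gv) + U_bs·F_u·A_nt = 119.6 kips → 89.7 kips.
Bolt shear governs: 40.1 kips.

40.1 kips (bolt shear governs)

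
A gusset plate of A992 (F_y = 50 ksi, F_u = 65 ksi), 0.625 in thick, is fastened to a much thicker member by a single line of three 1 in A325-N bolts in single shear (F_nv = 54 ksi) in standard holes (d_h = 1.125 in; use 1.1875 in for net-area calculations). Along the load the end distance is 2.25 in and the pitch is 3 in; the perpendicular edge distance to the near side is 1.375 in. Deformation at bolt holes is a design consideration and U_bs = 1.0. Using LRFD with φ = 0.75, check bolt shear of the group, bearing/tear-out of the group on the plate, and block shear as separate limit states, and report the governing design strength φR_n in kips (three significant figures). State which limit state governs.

Bolt shear: A_b = π·1²/4 = 0.7854 in²; R_n = 54 × 0.7854 × 3 × 1 = 127.2 kips → 0.75 × 127.2 = 95.4 kips.
Bearing: edge l_c = 1.688, r_n = 82.27 kips; interior l_c = 1.875, r_n = 91.41 kips; R_n = 82.27 + 2·91.41 = 265.1 kips → 199 kips.
Block shear: A_gv = 5.156, A_nv = 3.301, A_nt = 0.4883 in²; R_n = min(0.6F_uA_nv, 0.6F_yA_gv) + U_bs·F_u·A_nt = 160.5 kips → 120 kips.
Bolt shear governs: 95.4 kips.

95.4 kips (bolt shear governs)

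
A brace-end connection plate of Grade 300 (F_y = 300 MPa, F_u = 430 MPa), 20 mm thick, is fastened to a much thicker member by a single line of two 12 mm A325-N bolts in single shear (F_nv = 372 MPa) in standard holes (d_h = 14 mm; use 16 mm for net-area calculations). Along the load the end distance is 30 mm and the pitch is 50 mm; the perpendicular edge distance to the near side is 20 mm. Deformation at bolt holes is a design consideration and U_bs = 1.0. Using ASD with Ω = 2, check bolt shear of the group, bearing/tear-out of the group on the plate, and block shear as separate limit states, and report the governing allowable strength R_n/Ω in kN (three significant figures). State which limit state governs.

Bolt shear: A_b = π·12²/4 = 113.1 mm²; R_n = 372 × 113.1 × 2 × 1 / 1000 = 84.14 kN → 84.14 / 2 = 42.1 kN.
Bearing: edge l_c = 23, r_n = 237.4 kN; interior l_c = 36, r_n = 247.7 kN; R_n = 237.4 + 1·247.7 = 485 kN → 243 kN.
Block shear: A_gv = 1600, A_nv = 1120, A_nt = 240 mm²; R_n = min(0.6F_uA_nv, 0.6F_yA_gv) + U_bs·F_u·A_nt = 391.2 kN → 196 kN.
Bolt shear governs: 42.1 kN.

42.1 kN (bolt shear governs)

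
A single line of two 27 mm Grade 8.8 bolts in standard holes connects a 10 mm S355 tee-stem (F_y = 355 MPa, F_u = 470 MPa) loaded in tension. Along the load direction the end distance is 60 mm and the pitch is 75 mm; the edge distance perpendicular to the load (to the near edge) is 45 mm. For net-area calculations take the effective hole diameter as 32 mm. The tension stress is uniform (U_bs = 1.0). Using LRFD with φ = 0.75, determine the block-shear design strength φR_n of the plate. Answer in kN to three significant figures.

Shear plane L_v = 60 + 1·75 = 135 mm; A_gv = 135 × 10 = 1350 mm².
A_nv = (135 − 1.5·32) × 10 = 870 mm².
A_nt = (45 − 0.5·32) × 10 = 290 mm².
0.6 F_u A_nv = 245.3 kN; 0.6 F_y A_gv = 287.6 kN → shear rupture governs the shear term.
R_n = 245.3 + 1.0 × 470 × 290 / 1000 = 381.6 kN.
Design strength φR_n = 0.75 × 381.6 = 286 kN.

286 kN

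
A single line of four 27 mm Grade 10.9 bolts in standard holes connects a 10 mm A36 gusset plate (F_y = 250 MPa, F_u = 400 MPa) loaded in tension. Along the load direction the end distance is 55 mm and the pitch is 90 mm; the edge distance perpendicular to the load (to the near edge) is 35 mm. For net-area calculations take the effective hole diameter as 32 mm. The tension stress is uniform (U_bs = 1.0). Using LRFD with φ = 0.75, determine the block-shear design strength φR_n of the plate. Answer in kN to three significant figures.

Shear plane L_v = 55 + 3·90 = 325 mm; A_gv = 325 × 10 = 3250 mm².
A_nv = (325 − 3.5·32) × 10 = 2130 mm².
A_nt = (35 − 0.5·32) × 10 = 190 mm².
0.6 F_u A_nv = 511.2 kN; 0.6 F_y A_gv = 487.5 kN → shear yielding governs the shear term.
R_n = 487.5 + 1.0 × 400 × 190 / 1000 = 563.5 kN.
Design strength φR_n = 0.75 × 563.5 = 423 kN.

423 kN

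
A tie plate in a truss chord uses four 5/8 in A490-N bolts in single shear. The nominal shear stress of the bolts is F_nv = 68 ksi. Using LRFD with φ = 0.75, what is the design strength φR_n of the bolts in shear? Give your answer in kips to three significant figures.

62.6 kips

A_b = π × 0.625² / 4 = 0.3068 in².
R_n = F_nv · A_b · n · n_s = 68 × 0.3068 × 4 × 1 = 83.45 kips.
Design strength φR_n = 0.75 × 83.45 = 62.6 kips.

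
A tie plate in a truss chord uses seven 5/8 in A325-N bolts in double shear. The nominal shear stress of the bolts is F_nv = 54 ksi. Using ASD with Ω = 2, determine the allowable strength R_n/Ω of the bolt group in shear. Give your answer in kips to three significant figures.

A_b = π × 0.625² / 4 = 0.3068 in².
R_n = F_nv · A_b · n · n_s = 54 × 0.3068 × 7 × 2 = 231.9 kips.
Allowable strength R_n/Ω = 231.9 / 2 = 116 kips.

116 kips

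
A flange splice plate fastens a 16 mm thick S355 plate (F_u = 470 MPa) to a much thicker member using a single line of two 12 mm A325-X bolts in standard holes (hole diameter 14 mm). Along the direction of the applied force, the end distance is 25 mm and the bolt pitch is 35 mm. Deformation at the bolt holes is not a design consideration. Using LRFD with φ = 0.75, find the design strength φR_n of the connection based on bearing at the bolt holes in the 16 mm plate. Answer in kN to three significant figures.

Per bolt r_n = 1.5 l_c t F_u ≤ 3.0 d t F_u; upper limit = 3.0 × 12 × 16 × 470 / 1000 = 270.7 kN.
Edge bolt: l_c = 25 − 14/2 = 18 mm → 1.5 × 18 × 16 × 470 / 1000 = 203 → r_n = 203 kN.
Interior bolts: l_c = 35 − 14 = 21 mm → 1.5 × 21 × 16 × 470 / 1000 = 236.9 → r_n = 236.9 kN.
R_n = 1 × 203 + 1 × 236.9 = 439.9 kN.
Design strength φR_n = 0.75 × 439.9 = 330 kN.

330 kN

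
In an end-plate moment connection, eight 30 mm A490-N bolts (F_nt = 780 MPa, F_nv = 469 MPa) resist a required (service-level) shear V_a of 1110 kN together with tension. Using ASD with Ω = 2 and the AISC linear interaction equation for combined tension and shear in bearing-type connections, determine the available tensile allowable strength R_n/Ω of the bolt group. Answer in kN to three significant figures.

1020 kN

A_b = π·30²/4 = 706.9 mm²; f_rv = 1110 × 1000 / (8 × 706.9) = 196.3 MPa.
F'_nt = 1.3 F_nt − (Ω F_nt / F_nv) f_rv = 1.3·780 − (2·780/469)·196.3 = 361.1 MPa, capped at F_nt → F'_nt = 361.1 MPa.
R_n = F'_nt · A_b · n = 361.1 × 706.9 × 8 / 1000 = 2042 kN.
Allowable strength R_n/Ω = 2042 / 2 = 1020 kN.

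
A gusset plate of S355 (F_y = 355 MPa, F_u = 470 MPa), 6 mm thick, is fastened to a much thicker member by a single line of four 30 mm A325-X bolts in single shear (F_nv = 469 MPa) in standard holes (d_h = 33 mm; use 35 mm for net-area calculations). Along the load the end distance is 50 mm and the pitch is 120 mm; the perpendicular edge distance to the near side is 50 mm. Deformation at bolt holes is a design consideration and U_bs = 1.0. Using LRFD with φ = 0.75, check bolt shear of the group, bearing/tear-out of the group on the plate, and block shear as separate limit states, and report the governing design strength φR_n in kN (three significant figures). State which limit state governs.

Bolt shear: A_b = π·30²/4 = 706.9 mm²; R_n = 469 × 706.9 × 4 × 1 / 1000 = 1326 kN → 0.75 × 1326 = 995 kN.
Bearing: edge l_c = 33.5, r_n = 113.4 kN; interior l_c = 87, r_n = 203 kN; R_n = 113.4 + 3·203 = 722.5 kN → 542 kN.
Block shear: A_gv = 2460, A_nv = 1725, A_nt = 195 mm²; R_n = min(0.6F_uA_nv, 0.6F_yA_gv) + U_bs·F_u·A_nt = 578.1 kN → 434 kN.
Block shear governs: 434 kN.

434 kN (block shear governs)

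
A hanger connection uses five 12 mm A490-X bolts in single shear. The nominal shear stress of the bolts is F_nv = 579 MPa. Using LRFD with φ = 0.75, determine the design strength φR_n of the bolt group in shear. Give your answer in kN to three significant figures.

A_b = π × 12² / 4 = 113.1 mm².
R_n = F_nv · A_b · n · n_s = 579 × 113.1 × 5 × 1 / 1000 = 327.4 kN.
Design strength φR_n = 0.75 × 327.4 = 246 kN.

246 kN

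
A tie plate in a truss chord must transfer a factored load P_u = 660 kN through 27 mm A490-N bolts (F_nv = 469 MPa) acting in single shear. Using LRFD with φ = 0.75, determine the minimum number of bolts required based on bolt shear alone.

4 bolts

A_b = π·27²/4 = 572.6 mm².
Per-bolt design strength φR_n = 0.75 × 469 × 572.6 × 1 / 1000 = 201.4 kN.
n ≥ 660 / 201.4 = 3.277 → use 4 bolts.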